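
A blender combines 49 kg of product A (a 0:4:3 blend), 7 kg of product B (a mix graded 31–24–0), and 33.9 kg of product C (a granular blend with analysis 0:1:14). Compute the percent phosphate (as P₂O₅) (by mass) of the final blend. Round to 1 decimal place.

4.4% P₂O₅

Total mass = 49 + 7 + 33.9 = 89.9 kg.
P₂O₅ mass = 4%×49 + 24%×7 + 1%×33.9 = 3.979 kg.
% P₂O₅ = 3.979 / 89.9 = 4.42603%.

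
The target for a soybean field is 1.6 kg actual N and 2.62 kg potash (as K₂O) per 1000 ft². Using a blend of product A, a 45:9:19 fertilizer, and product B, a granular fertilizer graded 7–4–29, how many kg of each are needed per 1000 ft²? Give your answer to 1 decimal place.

2.4 kg product A, 7.5 kg product B

Per-1000 ft² balance (a = product A, b = product B):
N: 0.45·a + 0.07·b = 1.6
K₂O: 0.19·a + 0.29·b = 2.62
Eliminate a: (row1) − 0.45/0.19·(row2) → -0.616842·b = -4.60526, so b = 7.46587.
Back-substitute: a = (1.6 − 0.07·7.46587) / 0.45 = 2.3942.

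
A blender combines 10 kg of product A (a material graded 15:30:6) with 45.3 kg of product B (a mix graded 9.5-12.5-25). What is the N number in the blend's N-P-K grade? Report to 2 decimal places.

Total mass = 10 + 45.3 = 55.3 kg.
N mass = 15%×10 + 9.5%×45.3 = 5.8035 kg.
% N = 5.8035 / 55.3 = 10.4946%.

10.49% N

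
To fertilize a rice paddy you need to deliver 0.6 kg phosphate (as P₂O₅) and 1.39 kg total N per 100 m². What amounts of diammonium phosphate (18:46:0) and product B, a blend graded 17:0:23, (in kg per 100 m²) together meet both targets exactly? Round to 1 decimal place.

1.3 kg diammonium phosphate, 6.8 kg product B

Per-100 m² balance (a = diammonium phosphate, b = product B):
P₂O₅: 0.46·a + 0·b = 0.6
N: 0.18·a + 0.17·b = 1.39
Eliminate a: (row1) − 0.46/0.18·(row2) → -0.434444·b = -2.95222, so b = 6.7954.
Back-substitute: a = (0.6 − 0·6.7954) / 0.46 = 1.30435.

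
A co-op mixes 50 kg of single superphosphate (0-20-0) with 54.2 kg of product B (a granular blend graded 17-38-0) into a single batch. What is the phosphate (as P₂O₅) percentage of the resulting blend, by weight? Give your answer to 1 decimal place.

Total mass = 50 + 54.2 = 104.2 kg.
P₂O₅ mass = 20%×50 + 38%×54.2 = 30.596 kg.
% P₂O₅ = 30.596 / 104.2 = 29.3628%.

29.4% P₂O₅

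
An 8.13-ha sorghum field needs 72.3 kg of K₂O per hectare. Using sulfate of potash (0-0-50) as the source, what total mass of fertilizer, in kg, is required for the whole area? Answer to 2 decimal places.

1175.60 kg

Product per hectare = 72.3 / 50% = 144.6 kg.
Total product = 144.6 × 8.13 = 1175.598 kg.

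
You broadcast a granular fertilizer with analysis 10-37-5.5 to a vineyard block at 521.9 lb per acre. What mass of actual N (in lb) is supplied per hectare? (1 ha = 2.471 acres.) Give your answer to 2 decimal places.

128.96 lb N per hectare

nitrogen per acre = 521.9 × 10% = 52.19 lb.
Convert to per hectare: 52.19 × 2.471 = 128.961 lb.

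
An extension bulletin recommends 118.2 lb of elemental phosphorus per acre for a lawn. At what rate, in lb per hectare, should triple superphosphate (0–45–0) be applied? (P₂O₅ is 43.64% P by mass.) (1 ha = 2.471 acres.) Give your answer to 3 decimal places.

1487.281 lb of product per hectare

As P₂O₅: 118.2 / 0.4364 = 270.852 lb per acre.
Product per acre = 270.852 / 45% = 601.894 lb.
Convert to per hectare: 601.894 × 2.471 = 1487.2808 lb.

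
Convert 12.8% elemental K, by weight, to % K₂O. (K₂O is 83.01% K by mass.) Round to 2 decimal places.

15.42% K₂O

%K₂O = 12.8 / 0.8301 = 15.4198%.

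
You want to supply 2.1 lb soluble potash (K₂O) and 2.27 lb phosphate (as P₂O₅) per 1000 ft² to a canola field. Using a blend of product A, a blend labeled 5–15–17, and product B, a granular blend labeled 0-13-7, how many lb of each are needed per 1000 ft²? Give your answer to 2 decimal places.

9.84 lb product A, 6.11 lb product B

Let a = lb of product A, b = lb of product B (per 1000 ft²).
K₂O: 0.17·a + 0.07·b = 2.1
P₂O₅: 0.15·a + 0.13·b = 2.27
Eliminate a: (row1) − 0.17/0.15·(row2) → -0.0773333·b = -0.472667, so b = 6.11207.
Back-substitute: a = (2.1 − 0.07·6.11207) / 0.17 = 9.83621.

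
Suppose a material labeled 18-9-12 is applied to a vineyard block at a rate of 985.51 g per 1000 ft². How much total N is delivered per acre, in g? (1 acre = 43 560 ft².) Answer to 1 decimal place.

7727.2 g N per acre

nitrogen per 1000 ft² = 985.51 × 18% = 177.392 g.
Convert to per acre: 177.392 × 43.56 = 7727.19 g.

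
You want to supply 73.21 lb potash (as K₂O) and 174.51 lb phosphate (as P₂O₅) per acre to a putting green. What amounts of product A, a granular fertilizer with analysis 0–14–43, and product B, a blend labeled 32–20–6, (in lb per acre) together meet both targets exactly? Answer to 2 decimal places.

Let a = lb of product A, b = lb of product B (per acre).
K₂O: 0.43·a + 0.06·b = 73.21
P₂O₅: 0.14·a + 0.2·b = 174.51
Eliminate b: (row1) − 0.06/0.2·(row2) → 0.388·a = 20.857, so a = 53.7552.
Then b = (174.51 − 0.14·53.7552) / 0.2 = 834.921.

53.76 lb product A, 834.92 lb product B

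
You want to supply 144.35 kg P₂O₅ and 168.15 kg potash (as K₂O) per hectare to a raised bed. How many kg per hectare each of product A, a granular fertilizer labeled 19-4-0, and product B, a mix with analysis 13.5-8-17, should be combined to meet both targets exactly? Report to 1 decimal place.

Let a = kg of product A, b = kg of product B (per hectare).
P₂O₅: 0.04·a + 0.08·b = 144.35
K₂O: 0·a + 0.17·b = 168.15
Solving simultaneously: a = 1630.51, b = 989.118.

1630.5 kg product A, 989.1 kg product B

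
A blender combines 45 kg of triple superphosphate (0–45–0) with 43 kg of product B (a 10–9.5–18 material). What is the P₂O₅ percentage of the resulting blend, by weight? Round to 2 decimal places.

Total mass = 45 + 43 = 88 kg.
P₂O₅ mass = 45%×45 + 9.5%×43 = 24.335 kg.
% P₂O₅ = 24.335 / 88 = 27.6534%.

27.65% P₂O₅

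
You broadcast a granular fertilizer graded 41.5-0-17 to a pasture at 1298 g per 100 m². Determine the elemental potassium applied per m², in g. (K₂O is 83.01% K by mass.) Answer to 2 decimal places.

1.83 g K per sq m

K₂O per 100 m² = 1298 × 17% = 220.66 g.
Elemental K = 220.66 × 0.8301 = 183.17 g per 100 m².
Convert to per m²: 183.17 × 0.01 = 1.8317 g.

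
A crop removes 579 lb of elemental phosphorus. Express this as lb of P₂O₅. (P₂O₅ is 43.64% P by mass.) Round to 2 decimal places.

P₂O₅ = 579 / 0.4364 = 1326.764 lb.

1326.76 lb P₂O₅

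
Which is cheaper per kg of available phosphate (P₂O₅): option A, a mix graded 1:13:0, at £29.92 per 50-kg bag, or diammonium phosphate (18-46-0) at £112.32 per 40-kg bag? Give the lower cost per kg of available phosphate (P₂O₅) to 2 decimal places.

£4.60 per kg P₂O₅ (option A)

option A: P₂O₅ per bag = 50 × 13% = 6.5 kg; cost = 29.92 / 6.5 = £4.6031/kg P₂O₅.
diammonium phosphate: P₂O₅ per bag = 40 × 46% = 18.4 kg; cost = 112.32 / 18.4 = £6.1043/kg P₂O₅.
option A is cheaper.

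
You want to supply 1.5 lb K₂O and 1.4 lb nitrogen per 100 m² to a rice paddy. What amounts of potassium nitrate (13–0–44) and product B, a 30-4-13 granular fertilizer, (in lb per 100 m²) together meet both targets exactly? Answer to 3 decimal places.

Let a = lb of potassium nitrate, b = lb of product B (per 100 m²).
K₂O: 0.44·a + 0.13·b = 1.5
N: 0.13·a + 0.3·b = 1.4
Solving simultaneously: a = 2.32841, b = 3.65769.

2.328 lb potassium nitrate, 3.658 lb product B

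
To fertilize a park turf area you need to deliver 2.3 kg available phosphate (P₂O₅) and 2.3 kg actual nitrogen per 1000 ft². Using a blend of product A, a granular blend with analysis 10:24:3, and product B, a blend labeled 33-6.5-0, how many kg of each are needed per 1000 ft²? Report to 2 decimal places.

8.38 kg product A, 4.43 kg product B

With a, b = kg per 1000 ft² of product A and product B:
P₂O₅: 0.24·a + 0.065·b = 2.3
N: 0.1·a + 0.33·b = 2.3
Eliminate a: (row1) − 0.24/0.1·(row2) → -0.727·b = -3.22, so b = 4.42916.
Back-substitute: a = (2.3 − 0.065·4.42916) / 0.24 = 8.38377.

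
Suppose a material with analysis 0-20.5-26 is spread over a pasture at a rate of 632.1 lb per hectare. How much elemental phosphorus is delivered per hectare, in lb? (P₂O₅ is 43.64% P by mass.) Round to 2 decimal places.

P₂O₅ per hectare = 632.1 × 20.5% = 129.581 lb.
Elemental P = 129.581 × 0.4364 = 56.5489 lb per hectare.

56.55 lb P per hectare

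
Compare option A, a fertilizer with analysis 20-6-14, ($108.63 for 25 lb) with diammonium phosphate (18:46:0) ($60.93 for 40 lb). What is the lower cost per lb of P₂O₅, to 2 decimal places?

option A: P₂O₅ per bag = 25 × 6% = 1.5 lb; cost = 108.63 / 1.5 = $72.4200/lb P₂O₅.
diammonium phosphate: P₂O₅ per bag = 40 × 46% = 18.4 lb; cost = 60.93 / 18.4 = $3.3114/lb P₂O₅.
diammonium phosphate is cheaper.

$3.31 per lb P₂O₅ (diammonium phosphate)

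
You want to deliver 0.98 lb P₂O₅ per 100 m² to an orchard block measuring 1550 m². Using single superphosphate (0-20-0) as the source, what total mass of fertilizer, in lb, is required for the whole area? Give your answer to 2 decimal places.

Product per 100 m² = 0.98 / 20% = 4.9 lb.
Total product = 4.9 × 1550 / 100 = 75.95 lb.

75.95 lb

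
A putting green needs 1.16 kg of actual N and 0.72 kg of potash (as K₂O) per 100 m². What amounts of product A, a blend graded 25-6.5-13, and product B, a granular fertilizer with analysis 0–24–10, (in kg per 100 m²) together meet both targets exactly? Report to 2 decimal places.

4.64 kg product A, 1.17 kg product B

Let a = kg of product A, b = kg of product B (per 100 m²).
N: 0.25·a + 0·b = 1.16
K₂O: 0.13·a + 0.1·b = 0.72
Eliminate b: (row1) − 0/0.1·(row2) → 0.25·a = 1.16, so a = 4.64.
Then b = (0.72 − 0.13·4.64) / 0.1 = 1.168.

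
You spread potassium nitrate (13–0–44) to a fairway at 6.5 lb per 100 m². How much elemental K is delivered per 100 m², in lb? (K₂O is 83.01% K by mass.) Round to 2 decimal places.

2.37 lb K per hundred sq m

K₂O per 100 m² = 6.5 × 44% = 2.86 lb.
Elemental K = 2.86 × 0.8301 = 2.37409 lb per 100 m².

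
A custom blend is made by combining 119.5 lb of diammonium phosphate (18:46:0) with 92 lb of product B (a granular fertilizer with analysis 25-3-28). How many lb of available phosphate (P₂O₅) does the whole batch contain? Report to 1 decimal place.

57.7 lb P₂O₅

P₂O₅ mass = 46%×119.5 + 3%×92 = 57.73 lb.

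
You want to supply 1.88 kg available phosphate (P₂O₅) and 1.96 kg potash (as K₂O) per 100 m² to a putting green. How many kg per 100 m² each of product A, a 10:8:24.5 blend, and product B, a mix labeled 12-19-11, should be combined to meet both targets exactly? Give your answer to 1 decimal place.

4.4 kg product A, 8.0 kg product B

Per-100 m² balance (a = product A, b = product B):
P₂O₅: 0.08·a + 0.19·b = 1.88
K₂O: 0.245·a + 0.11·b = 1.96
Eliminate a: (row1) − 0.08/0.245·(row2) → 0.154082·b = 1.24, so b = 8.04768.
Back-substitute: a = (1.88 − 0.19·8.04768) / 0.08 = 4.38675.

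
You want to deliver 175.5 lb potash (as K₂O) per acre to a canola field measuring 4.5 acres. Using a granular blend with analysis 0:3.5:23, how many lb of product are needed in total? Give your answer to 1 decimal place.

Product per acre = 175.5 / 23% = 763.043 lb.
Total product = 763.043 × 4.5 = 3433.696 lb.

3433.7 lb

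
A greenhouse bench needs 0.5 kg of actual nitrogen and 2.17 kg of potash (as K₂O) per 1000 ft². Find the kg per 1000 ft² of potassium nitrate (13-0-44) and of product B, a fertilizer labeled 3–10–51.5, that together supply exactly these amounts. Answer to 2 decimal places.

3.58 kg potassium nitrate, 1.16 kg product B

Let a = kg of potassium nitrate, b = kg of product B (per 1000 ft²).
N: 0.13·a + 0.03·b = 0.5
K₂O: 0.44·a + 0.515·b = 2.17
Solving simultaneously: a = 3.57953, b = 1.15535.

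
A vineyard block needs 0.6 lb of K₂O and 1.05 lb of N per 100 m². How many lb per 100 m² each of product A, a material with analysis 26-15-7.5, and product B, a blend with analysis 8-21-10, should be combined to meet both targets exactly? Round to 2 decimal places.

With a, b = lb per 100 m² of product A and product B:
K₂O: 0.075·a + 0.1·b = 0.6
N: 0.26·a + 0.08·b = 1.05
From row1: a = (0.6 − 0.1·b) / 0.075.
Into row2: 0.26·(0.6 − 0.1·b)/0.075 + 0.08·b = 1.05 → b = 3.8625, a = 2.85.

2.85 lb product A, 3.86 lb product B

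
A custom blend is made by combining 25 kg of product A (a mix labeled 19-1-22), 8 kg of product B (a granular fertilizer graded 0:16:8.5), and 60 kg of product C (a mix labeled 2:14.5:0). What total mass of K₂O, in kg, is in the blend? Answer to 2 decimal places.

6.18 kg K₂O

K₂O mass = 22%×25 + 8.5%×8 + 0%×60 = 6.18 kg.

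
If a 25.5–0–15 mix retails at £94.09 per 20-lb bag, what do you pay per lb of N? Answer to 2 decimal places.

£18.45 per lb N

N in bag = 20 × 25.5% = 5.1 lb.
Cost per lb N = £94.09 / 5.1 = £18.4490.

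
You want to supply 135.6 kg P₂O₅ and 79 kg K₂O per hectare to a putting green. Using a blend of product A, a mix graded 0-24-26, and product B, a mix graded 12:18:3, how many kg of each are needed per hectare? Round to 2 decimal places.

256.36 kg product A, 411.52 kg product B

Let a = kg of product A, b = kg of product B (per hectare).
P₂O₅: 0.24·a + 0.18·b = 135.6
K₂O: 0.26·a + 0.03·b = 79
Eliminate b: (row1) − 0.18/0.03·(row2) → -1.32·a = -338.4, so a = 256.364.
Then b = (79 − 0.26·256.364) / 0.03 = 411.515.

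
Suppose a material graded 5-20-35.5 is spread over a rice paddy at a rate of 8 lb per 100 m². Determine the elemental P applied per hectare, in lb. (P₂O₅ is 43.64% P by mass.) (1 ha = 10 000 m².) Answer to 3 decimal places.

69.824 lb P per hectare

P₂O₅ per 100 m² = 8 × 20% = 1.6 lb.
Elemental P = 1.6 × 0.4364 = 0.69824 lb per 100 m².
Convert to per hectare: 0.69824 × 100 = 69.824 lb.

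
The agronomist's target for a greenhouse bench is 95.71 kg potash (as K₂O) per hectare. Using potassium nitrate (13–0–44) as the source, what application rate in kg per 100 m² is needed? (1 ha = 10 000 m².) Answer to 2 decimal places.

Product per hectare = 95.71 / 44% = 217.523 kg.
Convert to per 100 m²: 217.523 × 0.01 = 2.17523 kg.

2.18 kg of product per hundred sq m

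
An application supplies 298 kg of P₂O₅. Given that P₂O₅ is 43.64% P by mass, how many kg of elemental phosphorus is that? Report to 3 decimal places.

130.047 kg P

P = 298 × 0.4364 = 130.0472 kg.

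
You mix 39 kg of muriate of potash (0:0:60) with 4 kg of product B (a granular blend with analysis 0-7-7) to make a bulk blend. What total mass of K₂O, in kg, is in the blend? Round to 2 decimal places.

K₂O mass = 60%×39 + 7%×4 = 23.68 kg.

23.68 kg K₂O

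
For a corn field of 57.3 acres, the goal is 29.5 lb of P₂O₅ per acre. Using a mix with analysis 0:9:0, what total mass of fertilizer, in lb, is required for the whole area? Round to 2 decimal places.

Product per acre = 29.5 / 9% = 327.778 lb.
Total product = 327.778 × 57.3 = 18781.667 lb.

18781.67 lb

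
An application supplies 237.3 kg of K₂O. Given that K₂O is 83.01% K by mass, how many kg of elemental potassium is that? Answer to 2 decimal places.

196.98 kg K

K = 237.3 × 0.8301 = 196.983 kg.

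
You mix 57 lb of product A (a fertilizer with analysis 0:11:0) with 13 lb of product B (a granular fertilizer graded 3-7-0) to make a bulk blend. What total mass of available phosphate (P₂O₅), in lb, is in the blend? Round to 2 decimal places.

7.18 lb P₂O₅

P₂O₅ mass = 11%×57 + 7%×13 = 7.18 lb.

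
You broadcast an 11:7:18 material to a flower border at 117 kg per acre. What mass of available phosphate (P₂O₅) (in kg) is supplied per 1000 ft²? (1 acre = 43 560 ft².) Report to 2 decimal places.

0.19 kg P₂O₅ per thousand sq ft

P₂O₅ per acre = 117 × 7% = 8.19 kg.
Convert to per 1000 ft²: 8.19 × 0.0229568 = 0.188017 kg.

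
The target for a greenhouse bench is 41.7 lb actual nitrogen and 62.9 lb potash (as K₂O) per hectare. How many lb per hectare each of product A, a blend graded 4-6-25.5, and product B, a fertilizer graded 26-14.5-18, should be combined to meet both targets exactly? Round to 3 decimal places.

149.712 lb product A, 137.352 lb product B

Per-hectare balance (a = product A, b = product B):
N: 0.04·a + 0.26·b = 41.7
K₂O: 0.255·a + 0.18·b = 62.9
Eliminate b: (row1) − 0.26/0.18·(row2) → -0.328333·a = -49.1556, so a = 149.7124.
Then b = (62.9 − 0.255·149.7124) / 0.18 = 137.3519.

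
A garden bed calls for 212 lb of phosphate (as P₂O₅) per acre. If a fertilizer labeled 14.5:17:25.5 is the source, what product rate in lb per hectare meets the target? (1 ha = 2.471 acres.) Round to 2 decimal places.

Product per acre = 212 / 17% = 1247.06 lb.
Convert to per hectare: 1247.06 × 2.471 = 3081.482 lb.

3081.48 lb of product per hectare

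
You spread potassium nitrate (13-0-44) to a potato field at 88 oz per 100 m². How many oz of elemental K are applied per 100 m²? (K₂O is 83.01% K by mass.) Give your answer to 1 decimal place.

32.1 oz K per hundred sq m

K₂O per 100 m² = 88 × 44% = 38.72 oz.
Elemental K = 38.72 × 0.8301 = 32.1415 oz per 100 m².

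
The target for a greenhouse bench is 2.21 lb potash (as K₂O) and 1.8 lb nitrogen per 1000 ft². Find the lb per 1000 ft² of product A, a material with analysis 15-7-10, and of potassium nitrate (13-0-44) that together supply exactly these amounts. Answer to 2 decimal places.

Let a = lb of product A, b = lb of potassium nitrate (per 1000 ft²).
K₂O: 0.1·a + 0.44·b = 2.21
N: 0.15·a + 0.13·b = 1.8
Solving simultaneously: a = 9.52264, b = 2.85849.

9.52 lb product A, 2.86 lb potassium nitrate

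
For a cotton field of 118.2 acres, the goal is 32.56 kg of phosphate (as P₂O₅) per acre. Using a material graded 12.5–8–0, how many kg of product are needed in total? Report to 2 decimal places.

48107.40 kg

Product per acre = 32.56 / 8% = 407 kg.
Total product = 407 × 118.2 = 48107.4 kg.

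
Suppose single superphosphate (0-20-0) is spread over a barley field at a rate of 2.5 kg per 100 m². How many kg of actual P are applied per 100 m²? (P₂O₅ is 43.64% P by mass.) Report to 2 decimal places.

0.22 kg P per hundred sq m

P₂O₅ per 100 m² = 2.5 × 20% = 0.5 kg.
Elemental P = 0.5 × 0.4364 = 0.2182 kg per 100 m².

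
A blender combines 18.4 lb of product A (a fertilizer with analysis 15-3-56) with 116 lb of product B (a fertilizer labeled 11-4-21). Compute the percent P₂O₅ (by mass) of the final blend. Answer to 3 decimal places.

3.863% P₂O₅

Total mass = 18.4 + 116 = 134.4 lb.
P₂O₅ mass = 3%×18.4 + 4%×116 = 5.192 lb.
% P₂O₅ = 5.192 / 134.4 = 3.8631%.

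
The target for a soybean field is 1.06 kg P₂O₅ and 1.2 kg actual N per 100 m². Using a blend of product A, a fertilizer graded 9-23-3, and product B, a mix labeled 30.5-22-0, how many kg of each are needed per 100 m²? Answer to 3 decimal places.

With a, b = kg per 100 m² of product A and product B:
P₂O₅: 0.23·a + 0.22·b = 1.06
N: 0.09·a + 0.305·b = 1.2
Solving simultaneously: a = 1.17776, b = 3.58689.

1.178 kg product A, 3.587 kg product B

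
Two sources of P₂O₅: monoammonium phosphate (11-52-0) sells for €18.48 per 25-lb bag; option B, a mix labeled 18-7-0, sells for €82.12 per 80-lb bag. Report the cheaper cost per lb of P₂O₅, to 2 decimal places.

monoammonium phosphate: P₂O₅ per bag = 25 × 52% = 13 lb; cost = 18.48 / 13 = €1.4215/lb P₂O₅.
option B: P₂O₅ per bag = 80 × 7% = 5.6 lb; cost = 82.12 / 5.6 = €14.6643/lb P₂O₅.
monoammonium phosphate is cheaper.

€1.42 per lb P₂O₅ (monoammonium phosphate)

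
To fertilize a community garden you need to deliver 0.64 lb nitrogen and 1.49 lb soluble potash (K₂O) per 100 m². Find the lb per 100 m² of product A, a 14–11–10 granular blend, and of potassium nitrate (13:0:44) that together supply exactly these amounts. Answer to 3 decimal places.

1.809 lb product A, 2.975 lb potassium nitrate

With a, b = lb per 100 m² of product A and potassium nitrate:
N: 0.14·a + 0.13·b = 0.64
K₂O: 0.1·a + 0.44·b = 1.49
Eliminate a: (row1) − 0.14/0.1·(row2) → -0.486·b = -1.446, so b = 2.97531.
Back-substitute: a = (0.64 − 0.13·2.97531) / 0.14 = 1.80864.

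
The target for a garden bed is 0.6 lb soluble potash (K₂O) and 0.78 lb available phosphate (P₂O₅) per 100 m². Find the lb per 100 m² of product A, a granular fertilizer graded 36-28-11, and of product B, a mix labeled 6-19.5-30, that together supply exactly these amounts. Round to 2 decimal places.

Let a = lb of product A, b = lb of product B (per 100 m²).
K₂O: 0.11·a + 0.3·b = 0.6
P₂O₅: 0.28·a + 0.195·b = 0.78
From row1: a = (0.6 − 0.3·b) / 0.11.
Into row2: 0.28·(0.6 − 0.3·b)/0.11 + 0.195·b = 0.78 → b = 1.31415, a = 1.8705.

1.87 lb product A, 1.31 lb product B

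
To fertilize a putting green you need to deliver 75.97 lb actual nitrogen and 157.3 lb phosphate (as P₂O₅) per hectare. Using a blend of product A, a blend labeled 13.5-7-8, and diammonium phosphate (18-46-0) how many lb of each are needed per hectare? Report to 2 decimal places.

Per-hectare balance (a = product A, b = diammonium phosphate):
N: 0.135·a + 0.18·b = 75.97
P₂O₅: 0.07·a + 0.46·b = 157.3
Eliminate a: (row1) − 0.135/0.07·(row2) → -0.707143·b = -227.394, so b = 321.568.
Back-substitute: a = (75.97 − 0.18·321.568) / 0.135 = 133.984.

133.98 lb product A, 321.57 lb diammonium phosphate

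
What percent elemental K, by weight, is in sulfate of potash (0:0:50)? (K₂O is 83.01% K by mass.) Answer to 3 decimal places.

%K = 50 × 0.8301 = 41.505%.

41.505% K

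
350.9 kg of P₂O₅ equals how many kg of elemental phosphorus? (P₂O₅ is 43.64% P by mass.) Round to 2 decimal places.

P = 350.9 × 0.4364 = 153.133 kg.

153.13 kg P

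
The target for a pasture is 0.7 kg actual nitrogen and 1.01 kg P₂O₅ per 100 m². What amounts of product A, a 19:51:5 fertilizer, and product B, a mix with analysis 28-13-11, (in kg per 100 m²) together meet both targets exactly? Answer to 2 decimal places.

1.62 kg product A, 1.40 kg product B

Per-100 m² balance (a = product A, b = product B):
N: 0.19·a + 0.28·b = 0.7
P₂O₅: 0.51·a + 0.13·b = 1.01
Eliminate a: (row1) − 0.19/0.51·(row2) → 0.231569·b = 0.323725, so b = 1.39797.
Back-substitute: a = (0.7 − 0.28·1.39797) / 0.19 = 1.62405.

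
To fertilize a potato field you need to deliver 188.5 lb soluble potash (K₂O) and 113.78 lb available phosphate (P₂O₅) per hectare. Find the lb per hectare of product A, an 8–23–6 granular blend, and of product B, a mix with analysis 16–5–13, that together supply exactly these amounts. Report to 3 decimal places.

Per-hectare balance (a = product A, b = product B):
K₂O: 0.06·a + 0.13·b = 188.5
P₂O₅: 0.23·a + 0.05·b = 113.78
Eliminate a: (row1) − 0.06/0.23·(row2) → 0.116957·b = 158.818, so b = 1357.9257.
Back-substitute: a = (188.5 − 0.13·1357.9257) / 0.06 = 199.4944.

199.494 lb product A, 1357.926 lb product B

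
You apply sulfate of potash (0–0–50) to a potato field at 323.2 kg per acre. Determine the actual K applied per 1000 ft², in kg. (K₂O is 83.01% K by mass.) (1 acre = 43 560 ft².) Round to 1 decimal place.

K₂O per acre = 323.2 × 50% = 161.6 kg.
Elemental K = 161.6 × 0.8301 = 134.144 kg per acre.
Convert to per 1000 ft²: 134.144 × 0.0229568 = 3.07953 kg.

3.1 kg K per thousand sq ft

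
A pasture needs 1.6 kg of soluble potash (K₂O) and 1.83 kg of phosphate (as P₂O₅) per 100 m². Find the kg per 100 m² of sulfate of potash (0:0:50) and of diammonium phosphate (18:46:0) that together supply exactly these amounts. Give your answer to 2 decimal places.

Let a = kg of sulfate of potash, b = kg of diammonium phosphate (per 100 m²).
K₂O: 0.5·a + 0·b = 1.6
P₂O₅: 0·a + 0.46·b = 1.83
Solving simultaneously: a = 3.2, b = 3.97826.

3.20 kg sulfate of potash, 3.98 kg diammonium phosphate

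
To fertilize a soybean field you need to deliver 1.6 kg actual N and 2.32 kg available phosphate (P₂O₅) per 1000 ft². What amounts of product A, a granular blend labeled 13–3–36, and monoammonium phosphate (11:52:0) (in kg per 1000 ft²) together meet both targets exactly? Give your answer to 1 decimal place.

9.0 kg product A, 3.9 kg monoammonium phosphate

Let a = kg of product A, b = kg of monoammonium phosphate (per 1000 ft²).
N: 0.13·a + 0.11·b = 1.6
P₂O₅: 0.03·a + 0.52·b = 2.32
Eliminate b: (row1) − 0.11/0.52·(row2) → 0.123654·a = 1.10923, so a = 8.97045.
Then b = (2.32 − 0.03·8.97045) / 0.52 = 3.94401.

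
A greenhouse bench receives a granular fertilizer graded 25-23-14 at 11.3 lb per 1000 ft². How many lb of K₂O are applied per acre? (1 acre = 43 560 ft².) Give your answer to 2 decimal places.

K₂O per 1000 ft² = 11.3 × 14% = 1.582 lb.
Convert to per acre: 1.582 × 43.56 = 68.9119 lb.

68.91 lb K₂O per acre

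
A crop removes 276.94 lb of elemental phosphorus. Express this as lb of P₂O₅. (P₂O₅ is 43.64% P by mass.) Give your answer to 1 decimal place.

P₂O₅ = 276.94 / 0.4364 = 634.601 lb.

634.6 lb P₂O₅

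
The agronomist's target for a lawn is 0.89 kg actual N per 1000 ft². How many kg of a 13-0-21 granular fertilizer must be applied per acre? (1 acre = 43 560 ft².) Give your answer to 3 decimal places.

Product per 1000 ft² = 0.89 / 13% = 6.84615 kg.
Convert to per acre: 6.84615 × 43.56 = 298.21846 kg.

298.218 kg of product per acre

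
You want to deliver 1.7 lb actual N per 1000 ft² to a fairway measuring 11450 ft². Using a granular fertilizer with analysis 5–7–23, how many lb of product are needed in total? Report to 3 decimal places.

Product per 1000 ft² = 1.7 / 5% = 34 lb.
Total product = 34 × 11450 / 1000 = 389.3 lb.

389.300 lb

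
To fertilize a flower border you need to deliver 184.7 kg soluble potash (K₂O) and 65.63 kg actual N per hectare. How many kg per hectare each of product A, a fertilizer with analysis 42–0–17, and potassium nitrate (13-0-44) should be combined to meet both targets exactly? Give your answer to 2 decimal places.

29.91 kg product A, 408.22 kg potassium nitrate

Let a = kg of product A, b = kg of potassium nitrate (per hectare).
K₂O: 0.17·a + 0.44·b = 184.7
N: 0.42·a + 0.13·b = 65.63
Solving simultaneously: a = 29.909, b = 408.217.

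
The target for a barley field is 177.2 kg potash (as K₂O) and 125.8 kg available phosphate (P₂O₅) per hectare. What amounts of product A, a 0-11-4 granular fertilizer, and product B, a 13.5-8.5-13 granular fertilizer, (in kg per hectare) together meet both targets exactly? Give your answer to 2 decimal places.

Per-hectare balance (a = product A, b = product B):
K₂O: 0.04·a + 0.13·b = 177.2
P₂O₅: 0.11·a + 0.085·b = 125.8
From row1: a = (177.2 − 0.13·b) / 0.04.
Into row2: 0.11·(177.2 − 0.13·b)/0.04 + 0.085·b = 125.8 → b = 1326.606, a = 118.532.

118.53 kg product A, 1326.61 kg product B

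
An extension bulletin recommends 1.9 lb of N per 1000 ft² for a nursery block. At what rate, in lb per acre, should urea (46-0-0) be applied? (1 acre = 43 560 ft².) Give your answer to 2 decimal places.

179.92 lb of product per acre

Product per 1000 ft² = 1.9 / 46% = 4.13043 lb.
Convert to per acre: 4.13043 × 43.56 = 179.922 lb.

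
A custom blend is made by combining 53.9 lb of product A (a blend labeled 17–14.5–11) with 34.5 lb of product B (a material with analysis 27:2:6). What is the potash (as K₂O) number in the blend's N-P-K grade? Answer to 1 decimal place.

9.0% K₂O

Total mass = 53.9 + 34.5 = 88.4 lb.
K₂O mass = 11%×53.9 + 6%×34.5 = 7.999 lb.
% K₂O = 7.999 / 88.4 = 9.04864%.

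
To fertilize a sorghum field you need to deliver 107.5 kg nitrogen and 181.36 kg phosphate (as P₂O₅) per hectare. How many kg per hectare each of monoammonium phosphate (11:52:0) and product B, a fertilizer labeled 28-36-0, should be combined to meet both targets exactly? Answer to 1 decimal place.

114.0 kg monoammonium phosphate, 339.2 kg product B

Per-hectare balance (a = monoammonium phosphate, b = product B):
N: 0.11·a + 0.28·b = 107.5
P₂O₅: 0.52·a + 0.36·b = 181.36
Eliminate b: (row1) − 0.28/0.36·(row2) → -0.294444·a = -33.5578, so a = 113.97.
Then b = (181.36 − 0.52·113.97) / 0.36 = 339.155.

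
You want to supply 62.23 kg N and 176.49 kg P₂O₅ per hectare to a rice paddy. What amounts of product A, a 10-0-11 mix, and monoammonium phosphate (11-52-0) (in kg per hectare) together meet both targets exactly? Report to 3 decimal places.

248.956 kg product A, 339.404 kg monoammonium phosphate

Let a = kg of product A, b = kg of monoammonium phosphate (per hectare).
N: 0.1·a + 0.11·b = 62.23
P₂O₅: 0·a + 0.52·b = 176.49
Solving simultaneously: a = 248.9558, b = 339.4038.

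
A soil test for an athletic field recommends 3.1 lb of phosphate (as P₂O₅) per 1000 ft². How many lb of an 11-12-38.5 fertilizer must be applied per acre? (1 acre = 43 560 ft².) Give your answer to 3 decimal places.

Product per 1000 ft² = 3.1 / 12% = 25.8333 lb.
Convert to per acre: 25.8333 × 43.56 = 1125.3 lb.

1125.300 lb of product per acre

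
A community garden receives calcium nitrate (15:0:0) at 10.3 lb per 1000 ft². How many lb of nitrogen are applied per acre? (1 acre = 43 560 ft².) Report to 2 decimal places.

67.30 lb N per acre

nitrogen per 1000 ft² = 10.3 × 15% = 1.545 lb.
Convert to per acre: 1.545 × 43.56 = 67.3002 lb.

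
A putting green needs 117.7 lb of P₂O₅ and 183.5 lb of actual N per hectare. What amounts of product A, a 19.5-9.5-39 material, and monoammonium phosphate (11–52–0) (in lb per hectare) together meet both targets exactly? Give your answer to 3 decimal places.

906.795 lb product A, 60.682 lb monoammonium phosphate

Let a = lb of product A, b = lb of monoammonium phosphate (per hectare).
P₂O₅: 0.095·a + 0.52·b = 117.7
N: 0.195·a + 0.11·b = 183.5
Solving simultaneously: a = 906.7949, b = 60.6817.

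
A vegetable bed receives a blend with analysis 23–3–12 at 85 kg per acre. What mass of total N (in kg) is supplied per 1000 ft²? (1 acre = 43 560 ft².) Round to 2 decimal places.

nitrogen per acre = 85 × 23% = 19.55 kg.
Convert to per 1000 ft²: 19.55 × 0.0229568 = 0.448806 kg.

0.45 kg N per thousand sq ft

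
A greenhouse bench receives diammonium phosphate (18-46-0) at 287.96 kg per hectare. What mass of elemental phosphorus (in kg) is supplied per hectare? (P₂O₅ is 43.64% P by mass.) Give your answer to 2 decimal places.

57.81 kg P per hectare

P₂O₅ per hectare = 287.96 × 46% = 132.462 kg.
Elemental P = 132.462 × 0.4364 = 57.8062 kg per hectare.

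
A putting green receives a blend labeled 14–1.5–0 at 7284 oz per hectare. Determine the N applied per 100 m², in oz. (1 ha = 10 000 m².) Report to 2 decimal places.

10.20 oz N per hundred sq m

nitrogen per hectare = 7284 × 14% = 1019.76 oz.
Convert to per 100 m²: 1019.76 × 0.01 = 10.1976 oz.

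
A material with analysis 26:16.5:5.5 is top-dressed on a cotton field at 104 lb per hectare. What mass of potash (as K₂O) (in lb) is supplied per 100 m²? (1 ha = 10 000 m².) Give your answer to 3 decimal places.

K₂O per hectare = 104 × 5.5% = 5.72 lb.
Convert to per 100 m²: 5.72 × 0.01 = 0.0572 lb.

0.057 lb K₂O per hundred sq m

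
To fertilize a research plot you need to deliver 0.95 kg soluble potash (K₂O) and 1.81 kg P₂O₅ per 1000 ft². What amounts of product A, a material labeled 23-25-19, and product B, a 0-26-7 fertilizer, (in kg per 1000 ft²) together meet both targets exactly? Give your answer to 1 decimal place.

Let a = kg of product A, b = kg of product B (per 1000 ft²).
K₂O: 0.19·a + 0.07·b = 0.95
P₂O₅: 0.25·a + 0.26·b = 1.81
Eliminate a: (row1) − 0.19/0.25·(row2) → -0.1276·b = -0.4256, so b = 3.33542.
Back-substitute: a = (0.95 − 0.07·3.33542) / 0.19 = 3.77116.

3.8 kg product A, 3.3 kg product B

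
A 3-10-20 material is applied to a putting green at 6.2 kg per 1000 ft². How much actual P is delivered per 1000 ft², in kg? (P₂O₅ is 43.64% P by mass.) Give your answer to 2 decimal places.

0.27 kg P per thousand sq ft

P₂O₅ per 1000 ft² = 6.2 × 10% = 0.62 kg.
Elemental P = 0.62 × 0.4364 = 0.270568 kg per 1000 ft².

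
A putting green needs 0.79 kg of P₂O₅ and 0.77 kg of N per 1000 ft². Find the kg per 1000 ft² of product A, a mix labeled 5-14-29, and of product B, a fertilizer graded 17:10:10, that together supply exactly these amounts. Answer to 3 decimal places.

3.048 kg product A, 3.633 kg product B

Per-1000 ft² balance (a = product A, b = product B):
P₂O₅: 0.14·a + 0.1·b = 0.79
N: 0.05·a + 0.17·b = 0.77
Solving simultaneously: a = 3.04787, b = 3.63298.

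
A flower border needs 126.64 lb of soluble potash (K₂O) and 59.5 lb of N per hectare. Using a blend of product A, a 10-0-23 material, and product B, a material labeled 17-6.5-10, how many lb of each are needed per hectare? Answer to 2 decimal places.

With a, b = lb per hectare of product A and product B:
K₂O: 0.23·a + 0.1·b = 126.64
N: 0.1·a + 0.17·b = 59.5
Solving simultaneously: a = 535.354, b = 35.0859.

535.35 lb product A, 35.09 lb product B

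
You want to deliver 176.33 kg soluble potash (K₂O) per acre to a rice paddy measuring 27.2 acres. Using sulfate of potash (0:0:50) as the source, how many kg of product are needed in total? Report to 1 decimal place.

9592.4 kg

Product per acre = 176.33 / 50% = 352.66 kg.
Total product = 352.66 × 27.2 = 9592.35 kg.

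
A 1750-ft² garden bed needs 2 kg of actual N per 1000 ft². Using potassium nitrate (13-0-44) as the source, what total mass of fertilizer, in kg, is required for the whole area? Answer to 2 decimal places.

Product per 1000 ft² = 2 / 13% = 15.3846 kg.
Total product = 15.3846 × 1750 / 1000 = 26.9231 kg.

26.92 kg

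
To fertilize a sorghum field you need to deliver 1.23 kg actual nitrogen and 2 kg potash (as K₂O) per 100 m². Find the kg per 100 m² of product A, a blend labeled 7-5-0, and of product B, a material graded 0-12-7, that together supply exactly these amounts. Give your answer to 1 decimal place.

17.6 kg product A, 28.6 kg product B

Let a = kg of product A, b = kg of product B (per 100 m²).
N: 0.07·a + 0·b = 1.23
K₂O: 0·a + 0.07·b = 2
Solving simultaneously: a = 17.5714, b = 28.5714.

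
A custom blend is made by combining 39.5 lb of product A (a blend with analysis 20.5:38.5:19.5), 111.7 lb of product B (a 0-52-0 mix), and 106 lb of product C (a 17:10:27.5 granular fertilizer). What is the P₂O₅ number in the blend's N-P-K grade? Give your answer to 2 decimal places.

Total mass = 39.5 + 111.7 + 106 = 257.2 lb.
P₂O₅ mass = 38.5%×39.5 + 52%×111.7 + 10%×106 = 83.8915 lb.
% P₂O₅ = 83.8915 / 257.2 = 32.6172%.

32.62% P₂O₅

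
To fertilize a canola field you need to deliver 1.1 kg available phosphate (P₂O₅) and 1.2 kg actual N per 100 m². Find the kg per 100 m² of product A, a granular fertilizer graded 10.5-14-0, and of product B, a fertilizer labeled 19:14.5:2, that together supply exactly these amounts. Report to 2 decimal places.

3.08 kg product A, 4.62 kg product B

With a, b = kg per 100 m² of product A and product B:
P₂O₅: 0.14·a + 0.145·b = 1.1
N: 0.105·a + 0.19·b = 1.2
Eliminate a: (row1) − 0.14/0.105·(row2) → -0.108333·b = -0.5, so b = 4.61538.
Back-substitute: a = (1.1 − 0.145·4.61538) / 0.14 = 3.07692.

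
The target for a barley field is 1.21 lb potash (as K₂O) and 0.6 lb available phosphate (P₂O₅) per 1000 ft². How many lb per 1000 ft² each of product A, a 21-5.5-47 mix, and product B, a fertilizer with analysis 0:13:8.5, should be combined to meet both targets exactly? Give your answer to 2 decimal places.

1.88 lb product A, 3.82 lb product B

Per-1000 ft² balance (a = product A, b = product B):
K₂O: 0.47·a + 0.085·b = 1.21
P₂O₅: 0.055·a + 0.13·b = 0.6
Eliminate b: (row1) − 0.085/0.13·(row2) → 0.434038·a = 0.817692, so a = 1.88392.
Then b = (0.6 − 0.055·1.88392) / 0.13 = 3.81834.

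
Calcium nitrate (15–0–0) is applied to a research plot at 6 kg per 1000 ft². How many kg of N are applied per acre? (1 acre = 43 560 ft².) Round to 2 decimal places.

nitrogen per 1000 ft² = 6 × 15% = 0.9 kg.
Convert to per acre: 0.9 × 43.56 = 39.204 kg.

39.20 kg N per acre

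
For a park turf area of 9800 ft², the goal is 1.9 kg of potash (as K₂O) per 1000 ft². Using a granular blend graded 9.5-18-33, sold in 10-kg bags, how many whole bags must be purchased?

6 bags

Product per 1000 ft² = 1.9 / 33% = 5.75758 kg.
Total product = 5.75758 × 9800 / 1000 = 56.4242 kg.
Bags = ⌈56.4242 / 10⌉ = 6.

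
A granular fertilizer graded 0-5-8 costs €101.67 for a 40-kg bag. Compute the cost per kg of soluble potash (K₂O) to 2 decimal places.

K₂O in bag = 40 × 8% = 3.2 kg.
Cost per kg K₂O = €101.67 / 3.2 = €31.7719.

€31.77 per kg K₂O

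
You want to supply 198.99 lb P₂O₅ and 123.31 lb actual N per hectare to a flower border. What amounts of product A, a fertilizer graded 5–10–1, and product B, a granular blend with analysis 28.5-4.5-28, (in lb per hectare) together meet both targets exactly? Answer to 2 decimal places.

1949.07 lb product A, 90.72 lb product B

Let a = lb of product A, b = lb of product B (per hectare).
P₂O₅: 0.1·a + 0.045·b = 198.99
N: 0.05·a + 0.285·b = 123.31
Eliminate b: (row1) − 0.045/0.285·(row2) → 0.0921053·a = 179.52, so a = 1949.074.
Then b = (123.31 − 0.05·1949.074) / 0.285 = 90.7238.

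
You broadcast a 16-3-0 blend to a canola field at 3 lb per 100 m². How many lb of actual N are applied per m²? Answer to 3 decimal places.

0.005 lb N per sq m

nitrogen per 100 m² = 3 × 16% = 0.48 lb.
Convert to per m²: 0.48 × 0.01 = 0.0048 lb.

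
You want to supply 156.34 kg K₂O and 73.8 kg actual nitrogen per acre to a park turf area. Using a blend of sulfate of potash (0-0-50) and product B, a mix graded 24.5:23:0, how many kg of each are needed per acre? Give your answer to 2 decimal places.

Per-acre balance (a = sulfate of potash, b = product B):
K₂O: 0.5·a + 0·b = 156.34
N: 0·a + 0.245·b = 73.8
Solving simultaneously: a = 312.68, b = 301.224.

312.68 kg sulfate of potash, 301.22 kg product B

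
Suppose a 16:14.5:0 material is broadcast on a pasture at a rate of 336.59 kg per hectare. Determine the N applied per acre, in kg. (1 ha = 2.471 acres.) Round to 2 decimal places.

21.79 kg N per acre

nitrogen per hectare = 336.59 × 16% = 53.8544 kg.
Convert to per acre: 53.8544 × 0.404694 = 21.7946 kg.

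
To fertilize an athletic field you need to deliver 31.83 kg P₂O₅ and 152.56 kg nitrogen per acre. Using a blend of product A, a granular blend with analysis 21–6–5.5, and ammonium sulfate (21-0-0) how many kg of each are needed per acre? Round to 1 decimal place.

530.5 kg product A, 196.0 kg ammonium sulfate

With a, b = kg per acre of product A and ammonium sulfate:
P₂O₅: 0.06·a + 0·b = 31.83
N: 0.21·a + 0.21·b = 152.56
Eliminate b: (row1) − 0/0.21·(row2) → 0.06·a = 31.83, so a = 530.5.
Then b = (152.56 − 0.21·530.5) / 0.21 = 195.976.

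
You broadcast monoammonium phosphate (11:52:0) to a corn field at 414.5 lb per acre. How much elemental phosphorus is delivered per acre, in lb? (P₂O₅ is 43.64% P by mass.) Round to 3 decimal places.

94.062 lb P per acre

P₂O₅ per acre = 414.5 × 52% = 215.54 lb.
Elemental P = 215.54 × 0.4364 = 94.0617 lb per acre.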